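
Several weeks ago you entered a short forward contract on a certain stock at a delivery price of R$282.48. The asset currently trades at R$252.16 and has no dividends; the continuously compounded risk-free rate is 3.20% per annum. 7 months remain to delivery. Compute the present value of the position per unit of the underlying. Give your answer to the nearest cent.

R$25.10

Current fair forward for the remaining 7 months: F = S·e^(r·T), r = 0.0320
F = 252.16 · e^(0.0320 × 7/12) = 252.16 × 1.018842 = 256.9112
Value of long forward = (F − K)·e^(−rT) = (256.9112 − 282.48) · e^(−0.0320·7/12)
= -25.5688 × 0.981506 = -25.10
Short position value = −(long value) = R$25.10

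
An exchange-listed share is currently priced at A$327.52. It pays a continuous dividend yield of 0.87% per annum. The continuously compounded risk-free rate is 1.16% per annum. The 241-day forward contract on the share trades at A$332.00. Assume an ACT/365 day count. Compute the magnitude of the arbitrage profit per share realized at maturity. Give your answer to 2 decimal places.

A$3.85 per share

Fair forward: F* = S·e^(carry·T), with carry = (r − q) = 0.0116 − 0.0087 = 0.0029
F* = 327.52 · e^(0.0029 × 241/365) = 327.52 · e^0.001915 = 327.52 × 1.001917 = A$328.1479
Market A$332.00 > fair A$328.1479: forward overpriced → cash-and-carry (buy spot, short the forward).
At maturity, profit = |F_mkt − F*| = |332.00 − 328.1479| = A$3.85 per share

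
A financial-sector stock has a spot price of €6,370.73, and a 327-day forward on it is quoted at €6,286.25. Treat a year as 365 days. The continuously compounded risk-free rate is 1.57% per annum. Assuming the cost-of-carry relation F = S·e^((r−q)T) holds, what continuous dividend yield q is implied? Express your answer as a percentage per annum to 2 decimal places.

3.06%

From F = S·e^((r−q)T): (r − q) = ln(F/S)/T
ln(6286.25/6370.73) = ln(0.986739) = -0.013350
(r − q) = -0.013350 / (327/365) = -0.014901
q = r − ln(F/S)/T = 0.0157 + 0.014901 = 0.030601
q = 3.06%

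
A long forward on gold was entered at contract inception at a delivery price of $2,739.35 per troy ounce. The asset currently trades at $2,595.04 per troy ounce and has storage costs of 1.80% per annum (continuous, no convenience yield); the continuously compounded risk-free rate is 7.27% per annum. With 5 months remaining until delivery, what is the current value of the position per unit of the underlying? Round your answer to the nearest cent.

Current fair forward for the remaining 5 months: F = S·e^((r + u)·T), (r + u) = 0.0727 + 0.0180 = 0.0907
F = 2595.04 · e^(0.0907 × 5/12) = 2595.04 × 1.03851485 = 2694.9876
Value of long forward = (F − K)·e^(−rT) = (2694.9876 − 2739.35) · e^(−0.0727·5/12)
= -44.3624 × 0.97016253 = -43.04

-$43.04 per troy ounce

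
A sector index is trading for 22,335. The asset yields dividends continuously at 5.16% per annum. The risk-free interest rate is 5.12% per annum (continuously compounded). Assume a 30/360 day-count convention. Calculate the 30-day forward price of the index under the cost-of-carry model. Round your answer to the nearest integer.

F = S·e^((r − q)T) = 22335 · e^((0.0512 − 0.0516) × 30/360)
= 22335 · e^-0.000033 = 22335 × 0.999967
F = 22,334

22,334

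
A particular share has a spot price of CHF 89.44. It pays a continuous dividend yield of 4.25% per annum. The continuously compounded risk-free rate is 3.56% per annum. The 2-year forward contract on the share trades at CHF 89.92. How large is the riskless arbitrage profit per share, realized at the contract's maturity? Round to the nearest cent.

CHF 1.71 per share

Fair forward: F* = S·e^(carry·T), with carry = (r − q) = 0.0356 − 0.0425 = -0.0069
F* = 89.44 · e^(-0.0069 × 2) = 89.44 · e^-0.013800 = 89.44 × 0.986295 = CHF 88.2142
Market CHF 89.92 > fair CHF 88.2142: forward overpriced → cash-and-carry (buy spot, short the forward).
At maturity, profit = |F_mkt − F*| = |89.92 − 88.2142| = CHF 1.71 per share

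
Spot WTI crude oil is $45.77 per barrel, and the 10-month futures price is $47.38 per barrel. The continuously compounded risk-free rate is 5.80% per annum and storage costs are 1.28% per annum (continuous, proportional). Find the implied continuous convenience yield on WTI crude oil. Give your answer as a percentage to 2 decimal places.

F = S·e^((r+u−y)T) ⇒ (r+u−y) = ln(F/S)/T
ln(47.38/45.77) = 0.034571; /T ⇒ 0.041485
y = r + u − ln(F/S)/T = 0.0580 + 0.0128 − 0.041485 = 0.029315
y = 2.93%

2.93%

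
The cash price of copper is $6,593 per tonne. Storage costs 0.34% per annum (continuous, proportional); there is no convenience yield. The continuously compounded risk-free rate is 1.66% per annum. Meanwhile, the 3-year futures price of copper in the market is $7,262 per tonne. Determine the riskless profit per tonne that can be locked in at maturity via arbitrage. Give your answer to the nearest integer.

$261 per tonne

Fair futures: F* = S·e^(carry·T), with carry = (r + u) = 0.0166 + 0.0034 = 0.0200
F* = 6593 · e^(0.0200 × 3) = 6593 · e^0.060000 = 6593 × 1.061837 = $7000.6913
Market $7262 > fair $7000.6913: forward overpriced → cash-and-carry (buy spot, short the forward).
At maturity, profit = |F_mkt − F*| = |7262 − 7000.6913| = $261 per tonne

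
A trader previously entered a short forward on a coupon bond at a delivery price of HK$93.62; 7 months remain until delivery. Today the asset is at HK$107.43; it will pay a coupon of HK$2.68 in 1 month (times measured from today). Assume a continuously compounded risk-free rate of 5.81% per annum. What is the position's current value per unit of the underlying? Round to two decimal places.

-HK$14.26

PV(remaining coupons) I = 2.68·e^(−0.0581·1/12) = 2.6671
Current forward F = (S − I)·e^(rT) = (107.43 − 2.6671)·e^(0.0581·7/12) = 104.7629 × 1.034473 = 108.3744
Value (long) = (F − K)·e^(−rT) = (108.3744 − 93.62) × 0.966676 = 14.2627
Short position value = −(long value) = -HK$14.26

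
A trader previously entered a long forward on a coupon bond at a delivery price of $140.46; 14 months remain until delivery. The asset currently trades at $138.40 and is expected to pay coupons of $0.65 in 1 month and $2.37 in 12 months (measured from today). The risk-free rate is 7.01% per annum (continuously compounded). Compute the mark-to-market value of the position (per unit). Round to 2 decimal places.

$6.11

PV(remaining coupons) I = 0.65·e^(−0.0701·1/12) + 2.37·e^(−0.0701·12/12) = 2.8558
Current forward F = (S − I)·e^(rT) = (138.40 − 2.8558)·e^(0.0701·14/12) = 135.5442 × 1.085221 = 147.0954
Value (long) = (F − K)·e^(−rT) = (147.0954 − 140.46) × 0.921472 = 6.1143
Value = $6.11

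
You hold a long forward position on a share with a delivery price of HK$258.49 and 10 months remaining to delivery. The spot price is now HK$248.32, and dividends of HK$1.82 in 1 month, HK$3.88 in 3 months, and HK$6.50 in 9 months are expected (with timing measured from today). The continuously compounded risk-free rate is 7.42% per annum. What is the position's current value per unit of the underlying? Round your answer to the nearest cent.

-HK$6.44

PV(remaining dividends) I = 1.82·e^(−0.0742·1/12) + 3.88·e^(−0.0742·3/12) + 6.50·e^(−0.0742·9/12) = 11.7656
Current forward F = (S − I)·e^(rT) = (248.32 − 11.7656)·e^(0.0742·10/12) = 236.5544 × 1.063785 = 251.6430
Value (long) = (F − K)·e^(−rT) = (251.6430 − 258.49) × 0.940040 = -6.4365
Value = -HK$6.44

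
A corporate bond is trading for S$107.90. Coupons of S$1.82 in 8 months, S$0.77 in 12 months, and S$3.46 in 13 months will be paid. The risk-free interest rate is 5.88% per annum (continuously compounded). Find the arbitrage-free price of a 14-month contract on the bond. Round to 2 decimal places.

PV(coupons) I = 1.82·e^(−0.0588·8/12) + 0.77·e^(−0.0588·12/12) + 3.46·e^(−0.0588·13/12)
I = 1.7500 + 0.7260 + 3.2465 = 5.7225
F = (S − I)·e^(rT) = (107.90 − 5.7225) · e^(0.0588·14/12)
= 102.1775 · e^0.068600 = 102.1775 × 1.071008 = S$109.43

S$109.43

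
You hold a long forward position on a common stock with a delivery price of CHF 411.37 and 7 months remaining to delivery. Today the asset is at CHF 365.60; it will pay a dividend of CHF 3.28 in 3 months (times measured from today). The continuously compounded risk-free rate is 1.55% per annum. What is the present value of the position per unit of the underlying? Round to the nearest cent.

-CHF 45.33

PV(remaining dividends) I = 3.28·e^(−0.0155·3/12) = 3.2673
Current forward F = (S − I)·e^(rT) = (365.60 − 3.2673)·e^(0.0155·7/12) = 362.3327 × 1.009083 = 365.6238
Value (long) = (F − K)·e^(−rT) = (365.6238 − 411.37) × 0.990999 = -45.3344
Value = -CHF 45.33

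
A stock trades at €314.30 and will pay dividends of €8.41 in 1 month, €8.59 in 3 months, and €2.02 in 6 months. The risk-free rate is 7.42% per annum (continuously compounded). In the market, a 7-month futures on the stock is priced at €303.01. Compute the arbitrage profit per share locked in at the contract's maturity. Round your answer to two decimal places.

€5.63 per share

PV(dividends) I = 8.41·e^(−0.0742·1/12) + 8.59·e^(−0.0742·3/12) + 2.02·e^(−0.0742·6/12) = 18.7367
Fair futures F* = (S − I)·e^(rT) = (314.30 − 18.7367)·e^0.043283 = 295.5633 × 1.044233 = 308.6370
Market €303.01 < fair 308.6370: forward underpriced → reverse cash-and-carry (short the stock, invest proceeds at r, pay the dividends, go long the forward).
Profit at T = |F_mkt − F*| = |303.01 − 308.6370| = €5.63 per share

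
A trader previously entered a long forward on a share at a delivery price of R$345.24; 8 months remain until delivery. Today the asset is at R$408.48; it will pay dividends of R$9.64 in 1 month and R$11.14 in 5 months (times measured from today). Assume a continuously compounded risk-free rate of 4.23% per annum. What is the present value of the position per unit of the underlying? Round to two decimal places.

R$52.29

PV(remaining dividends) I = 9.64·e^(−0.0423·1/12) + 11.14·e^(−0.0423·5/12) = 20.5515
Current forward F = (S − I)·e^(rT) = (408.48 − 20.5515)·e^(0.0423·8/12) = 387.9285 × 1.028601 = 399.0236
Value (long) = (F − K)·e^(−rT) = (399.0236 − 345.24) × 0.972194 = 52.2881
Value = R$52.29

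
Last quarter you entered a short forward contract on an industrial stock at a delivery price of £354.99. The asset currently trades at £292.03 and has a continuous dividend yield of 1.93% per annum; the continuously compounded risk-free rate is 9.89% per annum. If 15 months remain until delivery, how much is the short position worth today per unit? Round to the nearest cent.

Current fair forward for the remaining 15 months: F = S·e^((r − q)·T), (r − q) = 0.0989 − 0.0193 = 0.0796
F = 292.03 · e^(0.0796 × 15/12) = 292.03 × 1.104618 = 322.5816
Value of long forward = (F − K)·e^(−rT) = (322.5816 − 354.99) · e^(−0.0989·15/12)
= -32.4084 × 0.883711 = -28.64
Short position value = −(long value) = £28.64

£28.64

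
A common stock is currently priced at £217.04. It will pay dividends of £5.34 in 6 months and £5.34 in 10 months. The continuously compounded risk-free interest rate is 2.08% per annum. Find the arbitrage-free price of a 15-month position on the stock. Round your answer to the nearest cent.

PV(dividends) I = 5.34·e^(−0.0208·6/12) + 5.34·e^(−0.0208·10/12)
I = 5.2848 + 5.2482 = 10.5330
F = (S − I)·e^(rT) = (217.04 − 10.5330) · e^(0.0208·15/12)
= 206.5070 · e^0.026000 = 206.5070 × 1.026341 = £211.95

£211.95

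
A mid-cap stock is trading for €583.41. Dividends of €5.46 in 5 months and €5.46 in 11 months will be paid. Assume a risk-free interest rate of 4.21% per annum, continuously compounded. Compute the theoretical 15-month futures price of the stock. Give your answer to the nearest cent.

€603.74

PV(dividends) I = 5.46·e^(−0.0421·5/12) + 5.46·e^(−0.0421·11/12)
I = 5.3651 + 5.2533 = 10.6184
F = (S − I)·e^(rT) = (583.41 − 10.6184) · e^(0.0421·15/12)
= 572.7916 · e^0.052625 = 572.7916 × 1.054034 = €603.74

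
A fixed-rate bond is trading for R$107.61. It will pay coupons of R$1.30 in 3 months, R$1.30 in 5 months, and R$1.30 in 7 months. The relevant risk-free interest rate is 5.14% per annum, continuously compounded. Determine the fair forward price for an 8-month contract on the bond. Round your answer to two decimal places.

R$107.41

PV(coupons) I = 1.30·e^(−0.0514·3/12) + 1.30·e^(−0.0514·5/12) + 1.30·e^(−0.0514·7/12)
I = 1.2834 + 1.2725 + 1.2616 = 3.8175
F = (S − I)·e^(rT) = (107.61 − 3.8175) · e^(0.0514·8/12)
= 103.7925 · e^0.034267 = 103.7925 × 1.034861 = R$107.41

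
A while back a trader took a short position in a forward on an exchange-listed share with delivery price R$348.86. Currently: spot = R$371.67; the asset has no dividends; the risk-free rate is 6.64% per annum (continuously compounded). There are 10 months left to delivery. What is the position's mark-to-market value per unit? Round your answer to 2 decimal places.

-R$41.59

Current fair forward for the remaining 10 months: F = S·e^(r·T), r = 0.0664
F = 371.67 · e^(0.0664 × 10/12) = 371.67 × 1.056893 = 392.8154
Value of long forward = (F − K)·e^(−rT) = (392.8154 − 348.86) · e^(−0.0664·10/12)
= 43.9554 × 0.946170 = 41.59
Short position value = −(long value) = -R$41.59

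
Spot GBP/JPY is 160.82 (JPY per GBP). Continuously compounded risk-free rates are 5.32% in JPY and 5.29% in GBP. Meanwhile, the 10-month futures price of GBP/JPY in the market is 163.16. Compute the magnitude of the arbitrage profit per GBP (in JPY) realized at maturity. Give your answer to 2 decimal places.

Fair futures: F* = S·e^(carry·T), with carry = (r_JPY − r_GBP) = 0.0532 − 0.0529 = 0.0003
F* = 160.82 · e^(0.0003 × 10/12) = 160.82 · e^0.000250 = 160.82 × 1.000250 = 160.8602
Market 163.16 > fair 160.8602: forward overpriced → cash-and-carry (buy spot, short the forward).
At maturity, profit = |F_mkt − F*| = |163.16 − 160.8602| = 2.30 per GBP (in JPY)

2.30 per GBP (in JPY)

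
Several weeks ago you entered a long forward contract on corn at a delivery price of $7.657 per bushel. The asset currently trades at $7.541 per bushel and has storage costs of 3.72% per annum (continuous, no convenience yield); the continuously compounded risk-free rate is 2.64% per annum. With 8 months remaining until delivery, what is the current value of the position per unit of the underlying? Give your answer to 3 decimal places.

$0.207 per bushel

Current fair forward for the remaining 8 months: F = S·e^((r + u)·T), (r + u) = 0.0264 + 0.0372 = 0.0636
F = 7.541 · e^(0.0636 × 8/12) = 7.541 × 1.043312 = 7.8676
Value of long forward = (F − K)·e^(−rT) = (7.8676 − 7.657) · e^(−0.0264·8/12)
= 0.2106 × 0.982554 = 0.207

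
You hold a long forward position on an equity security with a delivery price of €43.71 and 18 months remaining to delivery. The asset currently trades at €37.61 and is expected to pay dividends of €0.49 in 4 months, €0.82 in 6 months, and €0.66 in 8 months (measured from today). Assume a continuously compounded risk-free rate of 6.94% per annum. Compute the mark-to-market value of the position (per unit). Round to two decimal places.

PV(remaining dividends) I = 0.49·e^(−0.0694·4/12) + 0.82·e^(−0.0694·6/12) + 0.66·e^(−0.0694·8/12) = 1.9010
Current forward F = (S − I)·e^(rT) = (37.61 − 1.9010)·e^(0.0694·18/12) = 35.7090 × 1.109711 = 39.6267
Value (long) = (F − K)·e^(−rT) = (39.6267 − 43.71) × 0.901135 = -3.6796
Value = -€3.68

-€3.68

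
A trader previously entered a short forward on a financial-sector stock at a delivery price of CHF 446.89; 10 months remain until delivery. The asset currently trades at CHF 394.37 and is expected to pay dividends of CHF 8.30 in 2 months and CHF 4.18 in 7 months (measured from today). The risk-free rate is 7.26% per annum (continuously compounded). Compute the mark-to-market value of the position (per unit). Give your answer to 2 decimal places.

CHF 38.49

PV(remaining dividends) I = 8.30·e^(−0.0726·2/12) + 4.18·e^(−0.0726·7/12) = 12.2068
Current forward F = (S − I)·e^(rT) = (394.37 − 12.2068)·e^(0.0726·10/12) = 382.1632 × 1.062368 = 405.9980
Value (long) = (F − K)·e^(−rT) = (405.9980 − 446.89) × 0.941294 = -38.4914
Short position value = −(long value) = CHF 38.49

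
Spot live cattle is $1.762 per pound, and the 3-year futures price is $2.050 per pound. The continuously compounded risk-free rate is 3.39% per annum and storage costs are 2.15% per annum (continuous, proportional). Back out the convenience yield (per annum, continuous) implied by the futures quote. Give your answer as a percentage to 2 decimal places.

0.49%

F = S·e^((r+u−y)T) ⇒ (r+u−y) = ln(F/S)/T
ln(2.050/1.762) = 0.151390; /T ⇒ 0.050463
y = r + u − ln(F/S)/T = 0.0339 + 0.0215 − 0.050463 = 0.004937
y = 0.49%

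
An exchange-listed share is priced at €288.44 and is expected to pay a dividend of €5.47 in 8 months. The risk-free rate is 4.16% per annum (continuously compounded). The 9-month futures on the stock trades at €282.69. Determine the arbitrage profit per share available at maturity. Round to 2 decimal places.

€9.40 per share

PV(dividends) I = 5.47·e^(−0.0416·8/12) = 5.3204
Fair futures F* = (S − I)·e^(rT) = (288.44 − 5.3204)·e^0.031200 = 283.1196 × 1.031692 = 292.0922
Market €282.69 < fair 292.0922: forward underpriced → reverse cash-and-carry (short the stock, invest proceeds at r, pay the dividends, go long the forward).
Profit at T = |F_mkt − F*| = |282.69 − 292.0922| = €9.40 per share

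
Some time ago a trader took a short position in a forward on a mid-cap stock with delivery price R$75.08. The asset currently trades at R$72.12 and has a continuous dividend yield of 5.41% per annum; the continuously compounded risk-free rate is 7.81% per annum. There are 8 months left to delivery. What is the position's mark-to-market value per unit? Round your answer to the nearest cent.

Current fair forward for the remaining 8 months: F = S·e^((r − q)·T), (r − q) = 0.0781 − 0.0541 = 0.0240
F = 72.12 · e^(0.0240 × 8/12) = 72.12 × 1.016129 = 73.2832
Value of long forward = (F − K)·e^(−rT) = (73.2832 − 75.08) · e^(−0.0781·8/12)
= -1.7968 × 0.949266 = -1.71
Short position value = −(long value) = R$1.71

R$1.71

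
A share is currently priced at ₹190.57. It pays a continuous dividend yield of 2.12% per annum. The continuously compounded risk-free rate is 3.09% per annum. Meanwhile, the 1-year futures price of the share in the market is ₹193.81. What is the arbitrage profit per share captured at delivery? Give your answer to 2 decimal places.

Fair futures: F* = S·e^(carry·T), with carry = (r − q) = 0.0309 − 0.0212 = 0.0097
F* = 190.57 · e^(0.0097 × 1) = 190.57 · e^0.009700 = 190.57 × 1.009747 = ₹192.4275
Market ₹193.81 > fair ₹192.4275: forward overpriced → cash-and-carry (buy spot, short the forward).
At maturity, profit = |F_mkt − F*| = |193.81 − 192.4275| = ₹1.38 per share

₹1.38 per share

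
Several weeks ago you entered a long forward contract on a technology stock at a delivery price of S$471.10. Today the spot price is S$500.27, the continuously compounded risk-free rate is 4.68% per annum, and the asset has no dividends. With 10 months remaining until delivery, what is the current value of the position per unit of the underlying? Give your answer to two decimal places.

Current fair forward for the remaining 10 months: F = S·e^(r·T), r = 0.0468
F = 500.27 · e^(0.0468 × 10/12) = 500.27 × 1.039770 = 520.1657
Value of long forward = (F − K)·e^(−rT) = (520.1657 − 471.10) · e^(−0.0468·10/12)
= 49.0657 × 0.961751 = 47.19

S$47.19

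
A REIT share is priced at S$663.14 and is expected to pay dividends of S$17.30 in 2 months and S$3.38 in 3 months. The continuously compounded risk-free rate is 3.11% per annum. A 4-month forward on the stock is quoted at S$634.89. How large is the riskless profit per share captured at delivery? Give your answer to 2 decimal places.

PV(dividends) I = 17.30·e^(−0.0311·2/12) + 3.38·e^(−0.0311·3/12) = 20.5644
Fair forward F* = (S − I)·e^(rT) = (663.14 − 20.5644)·e^0.010367 = 642.5756 × 1.010421 = 649.2719
Market S$634.89 < fair 649.2719: forward underpriced → reverse cash-and-carry (short the stock, invest proceeds at r, pay the dividends, go long the forward).
Profit at T = |F_mkt − F*| = |634.89 − 649.2719| = S$14.38 per share

S$14.38 per share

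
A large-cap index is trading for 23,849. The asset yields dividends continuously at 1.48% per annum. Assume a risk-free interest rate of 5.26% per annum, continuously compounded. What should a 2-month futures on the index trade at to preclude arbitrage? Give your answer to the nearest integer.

F = S·e^((r − q)T) = 23849 · e^((0.0526 − 0.0148) × 2/12)
= 23849 · e^0.006300 = 23849 × 1.006320
F = 24,000

24,000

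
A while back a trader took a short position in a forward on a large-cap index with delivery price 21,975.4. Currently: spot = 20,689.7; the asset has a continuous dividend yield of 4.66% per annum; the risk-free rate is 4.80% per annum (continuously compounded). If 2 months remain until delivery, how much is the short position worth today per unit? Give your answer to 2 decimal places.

Current fair forward for the remaining 2 months: F = S·e^((r − q)·T), (r − q) = 0.0480 − 0.0466 = 0.0014
F = 20689.7 · e^(0.0014 × 2/12) = 20689.7 × 1.00023336 = 20694.5281
Value of long forward = (F − K)·e^(−rT) = (20694.5281 − 21975.4) · e^(−0.0480·2/12)
= -1280.8719 × 0.99203191 = -1270.67
Short position value = −(long value) = 1270.67

1270.67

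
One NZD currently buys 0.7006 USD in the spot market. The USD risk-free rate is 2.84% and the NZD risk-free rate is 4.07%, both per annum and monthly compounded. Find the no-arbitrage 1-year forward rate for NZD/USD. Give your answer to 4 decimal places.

By covered interest parity, F = S · (1+r_USD/12)^(12T) / (1+r_NZD/12)^(12T)
= 0.7006 × 1.028773 / 1.041468 = 0.7006 × 0.987810
F = 0.6921 USD per NZD

0.6921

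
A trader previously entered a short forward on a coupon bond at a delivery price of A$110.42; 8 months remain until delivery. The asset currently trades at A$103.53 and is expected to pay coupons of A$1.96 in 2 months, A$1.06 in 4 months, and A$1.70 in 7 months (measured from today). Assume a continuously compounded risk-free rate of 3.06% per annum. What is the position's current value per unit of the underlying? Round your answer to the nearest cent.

A$9.33

PV(remaining coupons) I = 1.96·e^(−0.0306·2/12) + 1.06·e^(−0.0306·4/12) + 1.70·e^(−0.0306·7/12) = 4.6692
Current forward F = (S − I)·e^(rT) = (103.53 − 4.6692)·e^(0.0306·8/12) = 98.8608 × 1.020610 = 100.8983
Value (long) = (F − K)·e^(−rT) = (100.8983 − 110.42) × 0.979807 = -9.3294
Short position value = −(long value) = A$9.33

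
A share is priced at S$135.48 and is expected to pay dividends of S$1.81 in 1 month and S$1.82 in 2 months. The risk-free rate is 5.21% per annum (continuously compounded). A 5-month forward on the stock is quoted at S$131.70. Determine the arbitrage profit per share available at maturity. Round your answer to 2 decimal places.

S$3.07 per share

PV(dividends) I = 1.81·e^(−0.0521·1/12) + 1.82·e^(−0.0521·2/12) = 3.6064
Fair forward F* = (S − I)·e^(rT) = (135.48 − 3.6064)·e^0.021708 = 131.8736 × 1.021945 = 134.7676
Market S$131.70 < fair 134.7676: forward underpriced → reverse cash-and-carry (short the stock, invest proceeds at r, pay the dividends, go long the forward).
Profit at T = |F_mkt − F*| = |131.70 − 134.7676| = S$3.07 per share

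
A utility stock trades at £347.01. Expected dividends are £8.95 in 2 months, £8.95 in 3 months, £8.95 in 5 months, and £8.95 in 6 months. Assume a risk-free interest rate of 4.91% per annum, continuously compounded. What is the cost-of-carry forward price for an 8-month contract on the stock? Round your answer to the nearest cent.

PV(dividends) I = 8.95·e^(−0.0491·2/12) + 8.95·e^(−0.0491·3/12) + 8.95·e^(−0.0491·5/12) + 8.95·e^(−0.0491·6/12)
I = 8.8771 + 8.8408 + 8.7688 + 8.7330 = 35.2197
F = (S − I)·e^(rT) = (347.01 − 35.2197) · e^(0.0491·8/12)
= 311.7903 · e^0.032733 = 311.7903 × 1.033275 = £322.17

£322.17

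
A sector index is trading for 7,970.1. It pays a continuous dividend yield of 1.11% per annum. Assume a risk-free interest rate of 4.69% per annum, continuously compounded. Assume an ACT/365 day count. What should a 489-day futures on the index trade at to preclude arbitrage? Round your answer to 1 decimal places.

8,361.7

F = S·e^((r − q)T) = 7970.1 · e^((0.0469 − 0.0111) × 489/365)
= 7970.1 · e^0.047962 = 7970.1 × 1.049131
F = 8,361.7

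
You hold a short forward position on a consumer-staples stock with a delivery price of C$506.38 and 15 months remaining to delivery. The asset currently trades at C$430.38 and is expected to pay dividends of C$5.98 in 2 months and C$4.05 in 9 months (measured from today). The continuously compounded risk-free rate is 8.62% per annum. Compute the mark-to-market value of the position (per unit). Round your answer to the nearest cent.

PV(remaining dividends) I = 5.98·e^(−0.0862·2/12) + 4.05·e^(−0.0862·9/12) = 9.6912
Current forward F = (S − I)·e^(rT) = (430.38 − 9.6912)·e^(0.0862·15/12) = 420.6888 × 1.113769 = 468.5501
Value (long) = (F − K)·e^(−rT) = (468.5501 − 506.38) × 0.897852 = -33.9657
Short position value = −(long value) = C$33.97

C$33.97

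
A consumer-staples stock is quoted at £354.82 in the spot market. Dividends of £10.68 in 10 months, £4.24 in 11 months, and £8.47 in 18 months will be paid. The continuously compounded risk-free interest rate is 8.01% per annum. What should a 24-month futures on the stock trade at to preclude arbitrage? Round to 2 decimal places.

£391.30

PV(dividends) I = 10.68·e^(−0.0801·10/12) + 4.24·e^(−0.0801·11/12) + 8.47·e^(−0.0801·18/12)
I = 9.9904 + 3.9398 + 7.5111 = 21.4413
F = (S − I)·e^(rT) = (354.82 − 21.4413) · e^(0.0801·24/12)
= 333.3787 · e^0.160200 = 333.3787 × 1.173746 = £391.30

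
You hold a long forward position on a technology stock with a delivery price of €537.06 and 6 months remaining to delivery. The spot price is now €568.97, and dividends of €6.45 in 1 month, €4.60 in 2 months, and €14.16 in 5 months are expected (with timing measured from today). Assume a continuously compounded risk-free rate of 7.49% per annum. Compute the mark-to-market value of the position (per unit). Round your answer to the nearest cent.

€26.97

PV(remaining dividends) I = 6.45·e^(−0.0749·1/12) + 4.60·e^(−0.0749·2/12) + 14.16·e^(−0.0749·5/12) = 24.6777
Current forward F = (S − I)·e^(rT) = (568.97 − 24.6777)·e^(0.0749·6/12) = 544.2923 × 1.038160 = 565.0625
Value (long) = (F − K)·e^(−rT) = (565.0625 − 537.06) × 0.963243 = 26.9732
Value = €26.97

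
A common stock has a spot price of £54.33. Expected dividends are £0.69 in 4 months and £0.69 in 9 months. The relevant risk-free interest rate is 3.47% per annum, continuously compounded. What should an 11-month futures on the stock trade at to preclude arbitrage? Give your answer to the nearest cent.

£54.69

PV(dividends) I = 0.69·e^(−0.0347·4/12) + 0.69·e^(−0.0347·9/12)
I = 0.6821 + 0.6723 = 1.3544
F = (S − I)·e^(rT) = (54.33 − 1.3544) · e^(0.0347·11/12)
= 52.9756 · e^0.031808 = 52.9756 × 1.032319 = £54.69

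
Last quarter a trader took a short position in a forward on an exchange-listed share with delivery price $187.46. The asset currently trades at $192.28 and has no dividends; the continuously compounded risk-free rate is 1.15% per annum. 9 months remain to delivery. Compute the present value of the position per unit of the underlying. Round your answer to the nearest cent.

-$6.43

Current fair forward for the remaining 9 months: F = S·e^(r·T), r = 0.0115
F = 192.28 · e^(0.0115 × 9/12) = 192.28 × 1.008662 = 193.9455
Value of long forward = (F − K)·e^(−rT) = (193.9455 − 187.46) · e^(−0.0115·9/12)
= 6.4855 × 0.991412 = 6.43
Short position value = −(long value) = -$6.43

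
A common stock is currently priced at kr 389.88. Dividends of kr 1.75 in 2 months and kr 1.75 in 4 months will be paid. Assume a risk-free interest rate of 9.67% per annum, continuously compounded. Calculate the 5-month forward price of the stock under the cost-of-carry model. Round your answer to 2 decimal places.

PV(dividends) I = 1.75·e^(−0.0967·2/12) + 1.75·e^(−0.0967·4/12)
I = 1.7220 + 1.6945 = 3.4165
F = (S − I)·e^(rT) = (389.88 − 3.4165) · e^(0.0967·5/12)
= 386.4635 · e^0.040292 = 386.4635 × 1.041115 = kr 402.35

kr 402.35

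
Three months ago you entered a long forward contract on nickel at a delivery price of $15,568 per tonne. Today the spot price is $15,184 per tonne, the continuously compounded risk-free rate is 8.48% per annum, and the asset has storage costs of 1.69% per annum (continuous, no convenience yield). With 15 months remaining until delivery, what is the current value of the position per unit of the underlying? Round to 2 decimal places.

Current fair forward for the remaining 15 months: F = S·e^((r + u)·T), (r + u) = 0.0848 + 0.0169 = 0.1017
F = 15184 · e^(0.1017 × 15/12) = 15184 × 1.13555895 = 17242.3271
Value of long forward = (F − K)·e^(−rT) = (17242.3271 − 15568) · e^(−0.0848·15/12)
= 1674.3271 × 0.89942465 = 1505.93

$1505.93 per tonne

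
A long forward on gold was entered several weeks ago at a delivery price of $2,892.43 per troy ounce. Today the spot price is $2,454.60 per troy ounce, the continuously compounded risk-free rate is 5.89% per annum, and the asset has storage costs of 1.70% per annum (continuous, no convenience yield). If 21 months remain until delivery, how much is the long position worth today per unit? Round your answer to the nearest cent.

Current fair forward for the remaining 21 months: F = S·e^((r + u)·T), (r + u) = 0.0589 + 0.0170 = 0.0759
F = 2454.60 · e^(0.0759 × 21/12) = 2454.60 × 1.14205012 = 2803.2762
Value of long forward = (F − K)·e^(−rT) = (2803.2762 − 2892.43) · e^(−0.0589·21/12)
= -89.1538 × 0.90205932 = -80.42

-$80.42 per troy ounce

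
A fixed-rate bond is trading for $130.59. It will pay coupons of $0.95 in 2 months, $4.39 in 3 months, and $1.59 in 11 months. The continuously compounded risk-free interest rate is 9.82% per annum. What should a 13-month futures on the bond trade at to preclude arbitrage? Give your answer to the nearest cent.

$137.83

PV(coupons) I = 0.95·e^(−0.0982·2/12) + 4.39·e^(−0.0982·3/12) + 1.59·e^(−0.0982·11/12)
I = 0.9346 + 4.2835 + 1.4531 = 6.6712
F = (S − I)·e^(rT) = (130.59 − 6.6712) · e^(0.0982·13/12)
= 123.9188 · e^0.106383 = 123.9188 × 1.112248 = $137.83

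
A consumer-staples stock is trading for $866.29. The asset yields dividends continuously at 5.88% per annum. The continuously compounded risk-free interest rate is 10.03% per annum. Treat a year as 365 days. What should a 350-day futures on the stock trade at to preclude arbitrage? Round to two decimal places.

F = S·e^((r − q)T) = 866.29 · e^((0.1003 − 0.0588) × 350/365)
= 866.29 · e^0.039795 = 866.29 × 1.040597
F = $901.46

$901.46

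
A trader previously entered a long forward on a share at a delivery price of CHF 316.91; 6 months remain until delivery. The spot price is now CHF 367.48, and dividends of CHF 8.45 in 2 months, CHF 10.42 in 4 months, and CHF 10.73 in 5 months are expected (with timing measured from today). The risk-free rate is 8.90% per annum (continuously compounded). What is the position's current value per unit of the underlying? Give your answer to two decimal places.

PV(remaining dividends) I = 8.45·e^(−0.0890·2/12) + 10.42·e^(−0.0890·4/12) + 10.73·e^(−0.0890·5/12) = 28.7804
Current forward F = (S − I)·e^(rT) = (367.48 − 28.7804)·e^(0.0890·6/12) = 338.6996 × 1.045505 = 354.1121
Value (long) = (F − K)·e^(−rT) = (354.1121 − 316.91) × 0.956476 = 35.5829
Value = CHF 35.58

CHF 35.58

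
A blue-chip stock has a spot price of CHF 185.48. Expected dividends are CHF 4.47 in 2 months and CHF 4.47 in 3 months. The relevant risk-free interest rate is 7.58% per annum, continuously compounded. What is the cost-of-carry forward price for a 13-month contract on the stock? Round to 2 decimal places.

CHF 191.80

PV(dividends) I = 4.47·e^(−0.0758·2/12) + 4.47·e^(−0.0758·3/12)
I = 4.4139 + 4.3861 = 8.8000
F = (S − I)·e^(rT) = (185.48 − 8.8000) · e^(0.0758·13/12)
= 176.6800 · e^0.082117 = 176.6800 × 1.085583 = CHF 191.80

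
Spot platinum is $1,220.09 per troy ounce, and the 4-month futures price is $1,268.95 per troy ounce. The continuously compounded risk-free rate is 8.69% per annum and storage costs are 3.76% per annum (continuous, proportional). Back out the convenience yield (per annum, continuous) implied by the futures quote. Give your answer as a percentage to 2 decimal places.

0.67%

F = S·e^((r+u−y)T) ⇒ (r+u−y) = ln(F/S)/T
ln(1268.95/1220.09) = 0.039265; /T ⇒ 0.117795
y = r + u − ln(F/S)/T = 0.0869 + 0.0376 − 0.117795 = 0.006705
y = 0.67%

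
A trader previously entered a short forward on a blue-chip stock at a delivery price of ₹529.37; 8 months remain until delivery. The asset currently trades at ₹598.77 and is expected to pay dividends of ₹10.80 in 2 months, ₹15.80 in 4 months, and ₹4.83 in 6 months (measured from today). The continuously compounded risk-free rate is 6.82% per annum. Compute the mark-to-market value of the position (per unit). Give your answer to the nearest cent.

PV(remaining dividends) I = 10.80·e^(−0.0682·2/12) + 15.80·e^(−0.0682·4/12) + 4.83·e^(−0.0682·6/12) = 30.7909
Current forward F = (S − I)·e^(rT) = (598.77 − 30.7909)·e^(0.0682·8/12) = 567.9791 × 1.046516 = 594.3992
Value (long) = (F − K)·e^(−rT) = (594.3992 − 529.37) × 0.955551 = 62.1387
Short position value = −(long value) = -₹62.14

-₹62.14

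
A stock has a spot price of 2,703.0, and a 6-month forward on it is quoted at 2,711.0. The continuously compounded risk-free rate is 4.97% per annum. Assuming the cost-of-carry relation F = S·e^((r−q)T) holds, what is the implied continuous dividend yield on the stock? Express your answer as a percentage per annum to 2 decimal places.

4.38%

From F = S·e^((r−q)T): (r − q) = ln(F/S)/T
ln(2711.0/2703.0) = ln(1.002960) = 0.002956
(r − q) = 0.002956 / (6/12) = 0.005912
q = r − ln(F/S)/T = 0.0497 − 0.005912 = 0.043788
q = 4.38%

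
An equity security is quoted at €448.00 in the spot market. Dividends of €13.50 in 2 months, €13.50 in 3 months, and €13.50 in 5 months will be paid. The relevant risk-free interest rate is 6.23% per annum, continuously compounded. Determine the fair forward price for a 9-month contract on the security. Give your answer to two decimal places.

€427.72

PV(dividends) I = 13.50·e^(−0.0623·2/12) + 13.50·e^(−0.0623·3/12) + 13.50·e^(−0.0623·5/12)
I = 13.3606 + 13.2914 + 13.1541 = 39.8061
F = (S − I)·e^(rT) = (448.00 − 39.8061) · e^(0.0623·9/12)
= 408.1939 · e^0.046725 = 408.1939 × 1.047834 = €427.72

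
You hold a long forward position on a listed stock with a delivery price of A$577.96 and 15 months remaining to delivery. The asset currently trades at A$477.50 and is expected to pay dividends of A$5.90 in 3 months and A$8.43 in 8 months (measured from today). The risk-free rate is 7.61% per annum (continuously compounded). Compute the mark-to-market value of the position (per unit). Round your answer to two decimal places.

PV(remaining dividends) I = 5.90·e^(−0.0761·3/12) + 8.43·e^(−0.0761·8/12) = 13.8018
Current forward F = (S − I)·e^(rT) = (477.50 − 13.8018)·e^(0.0761·15/12) = 463.6982 × 1.099796 = 509.9734
Value (long) = (F − K)·e^(−rT) = (509.9734 − 577.96) × 0.909259 = -61.8174
Value = -A$61.82

-A$61.82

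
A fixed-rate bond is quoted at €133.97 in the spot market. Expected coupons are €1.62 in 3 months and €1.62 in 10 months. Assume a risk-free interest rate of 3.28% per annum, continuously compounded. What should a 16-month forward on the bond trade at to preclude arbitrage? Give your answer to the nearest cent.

€136.63

PV(coupons) I = 1.62·e^(−0.0328·3/12) + 1.62·e^(−0.0328·10/12)
I = 1.6068 + 1.5763 = 3.1831
F = (S − I)·e^(rT) = (133.97 − 3.1831) · e^(0.0328·16/12)
= 130.7869 · e^0.043733 = 130.7869 × 1.044703 = €136.63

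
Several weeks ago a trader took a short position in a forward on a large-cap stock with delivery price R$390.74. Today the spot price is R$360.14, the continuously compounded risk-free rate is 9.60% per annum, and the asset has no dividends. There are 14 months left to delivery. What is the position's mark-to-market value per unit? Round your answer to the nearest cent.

Current fair forward for the remaining 14 months: F = S·e^(r·T), r = 0.0960
F = 360.14 · e^(0.0960 × 14/12) = 360.14 × 1.118513 = 402.8213
Value of long forward = (F − K)·e^(−rT) = (402.8213 − 390.74) · e^(−0.0960·14/12)
= 12.0813 × 0.894044 = 10.80
Short position value = −(long value) = -R$10.80

-R$10.80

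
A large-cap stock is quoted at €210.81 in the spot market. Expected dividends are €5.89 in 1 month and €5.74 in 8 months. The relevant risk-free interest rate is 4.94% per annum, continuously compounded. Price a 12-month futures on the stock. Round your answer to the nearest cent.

€209.49

PV(dividends) I = 5.89·e^(−0.0494·1/12) + 5.74·e^(−0.0494·8/12)
I = 5.8658 + 5.5540 = 11.4198
F = (S − I)·e^(rT) = (210.81 − 11.4198) · e^(0.0494·12/12)
= 199.3902 · e^0.049400 = 199.3902 × 1.050641 = €209.49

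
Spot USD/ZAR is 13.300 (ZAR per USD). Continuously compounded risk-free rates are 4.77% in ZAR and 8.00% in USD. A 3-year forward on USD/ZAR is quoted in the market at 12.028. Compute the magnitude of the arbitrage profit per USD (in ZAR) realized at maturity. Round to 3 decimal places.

0.044 per USD (in ZAR)

Fair forward: F* = S·e^(carry·T), with carry = (r_ZAR − r_USD) = 0.0477 − 0.0800 = -0.0323
F* = 13.300 · e^(-0.0323 × 3) = 13.300 · e^-0.096900 = 13.300 × 0.907647 = 12.0717
Market 12.028 < fair 12.0717: forward underpriced → reverse cash-and-carry (short spot, go long the forward).
At maturity, profit = |F_mkt − F*| = |12.028 − 12.0717| = 0.044 per USD (in ZAR)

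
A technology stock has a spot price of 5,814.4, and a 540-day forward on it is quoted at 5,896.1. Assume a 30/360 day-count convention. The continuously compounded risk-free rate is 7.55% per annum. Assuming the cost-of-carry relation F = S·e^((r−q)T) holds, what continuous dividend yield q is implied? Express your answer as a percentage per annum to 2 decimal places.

6.62%

From F = S·e^((r−q)T): (r − q) = ln(F/S)/T
ln(5896.1/5814.4) = ln(1.014051) = 0.013953
(r − q) = 0.013953 / (540/360) = 0.009302
q = r − ln(F/S)/T = 0.0755 − 0.009302 = 0.066198
q = 6.62%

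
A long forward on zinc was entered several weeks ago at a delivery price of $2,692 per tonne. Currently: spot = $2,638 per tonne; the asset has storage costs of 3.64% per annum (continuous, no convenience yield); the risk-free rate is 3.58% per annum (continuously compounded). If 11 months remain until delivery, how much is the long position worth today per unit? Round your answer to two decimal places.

$122.41 per tonne

Current fair forward for the remaining 11 months: F = S·e^((r + u)·T), (r + u) = 0.0358 + 0.0364 = 0.0722
F = 2638 · e^(0.0722 × 11/12) = 2638 × 1.06842258 = 2818.4988
Value of long forward = (F − K)·e^(−rT) = (2818.4988 − 2692) · e^(−0.0358·11/12)
= 126.4988 × 0.96771596 = 122.41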